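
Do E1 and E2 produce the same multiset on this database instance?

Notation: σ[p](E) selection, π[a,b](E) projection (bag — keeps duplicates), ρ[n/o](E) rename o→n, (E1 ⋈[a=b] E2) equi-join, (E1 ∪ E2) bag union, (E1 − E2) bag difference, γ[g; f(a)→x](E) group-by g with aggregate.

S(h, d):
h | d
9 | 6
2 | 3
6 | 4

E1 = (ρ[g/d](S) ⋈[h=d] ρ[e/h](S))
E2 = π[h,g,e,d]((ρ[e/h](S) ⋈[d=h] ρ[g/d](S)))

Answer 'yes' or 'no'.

E1 subexpression sizes:
  S → 3
  ρ[g/d](S) → 3
  S → 3
  ρ[e/h](S) → 3
  (ρ[g/d](S) ⋈[h=d] ρ[e/h](S)) → 1
E2 subexpression sizes:
  S → 3
  ρ[e/h](S) → 3
  S → 3
  ρ[g/d](S) → 3
  (ρ[e/h](S) ⋈[d=h] ρ[g/d](S)) → 1
  π[h,g,e,d]((ρ[e/h](S) ⋈[d=h] ρ[g/d](S))) → 1

E1 and E2 produce the same multiset:
h | g | e | d
6 | 4 | 9 | 6

yes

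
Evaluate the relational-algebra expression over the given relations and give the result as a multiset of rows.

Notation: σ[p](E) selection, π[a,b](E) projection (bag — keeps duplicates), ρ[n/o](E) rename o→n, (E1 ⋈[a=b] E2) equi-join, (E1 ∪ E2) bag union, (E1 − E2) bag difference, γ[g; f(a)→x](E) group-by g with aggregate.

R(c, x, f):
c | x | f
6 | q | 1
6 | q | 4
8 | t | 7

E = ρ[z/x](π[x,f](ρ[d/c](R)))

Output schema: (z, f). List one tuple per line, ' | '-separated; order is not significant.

Per-node cardinality:
  R → 3
  ρ[d/c](R) → 3
  π[x,f](ρ[d/c](R)) → 3
  ρ[z/x](π[x,f](ρ[d/c](R))) → 3

== RESULT ==
z | f
q | 1
q | 4
t | 7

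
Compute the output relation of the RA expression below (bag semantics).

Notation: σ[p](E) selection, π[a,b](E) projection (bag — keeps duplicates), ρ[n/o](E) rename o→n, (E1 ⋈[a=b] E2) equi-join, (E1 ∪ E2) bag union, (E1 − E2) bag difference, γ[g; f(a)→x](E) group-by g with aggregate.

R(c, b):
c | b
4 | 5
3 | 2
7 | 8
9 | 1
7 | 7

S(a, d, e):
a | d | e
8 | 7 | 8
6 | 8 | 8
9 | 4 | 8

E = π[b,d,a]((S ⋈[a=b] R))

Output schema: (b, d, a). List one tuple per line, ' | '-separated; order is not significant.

Per-node cardinality:
  S → 3
  R → 5
  (S ⋈[a=b] R) → 1
  π[b,d,a]((S ⋈[a=b] R)) → 1

== RESULT ==
b | d | a
8 | 7 | 8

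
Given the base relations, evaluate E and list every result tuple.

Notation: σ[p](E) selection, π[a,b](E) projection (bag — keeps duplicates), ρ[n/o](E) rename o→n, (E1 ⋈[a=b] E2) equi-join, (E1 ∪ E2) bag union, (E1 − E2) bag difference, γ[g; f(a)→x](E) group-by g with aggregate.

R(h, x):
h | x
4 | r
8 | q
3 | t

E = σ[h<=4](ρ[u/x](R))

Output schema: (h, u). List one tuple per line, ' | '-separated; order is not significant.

Subexpression sizes:
  R → 3
  ρ[u/x](R) → 3
  σ[h<=4](ρ[u/x](R)) → 2

== RESULT ==
h | u
3 | t
4 | r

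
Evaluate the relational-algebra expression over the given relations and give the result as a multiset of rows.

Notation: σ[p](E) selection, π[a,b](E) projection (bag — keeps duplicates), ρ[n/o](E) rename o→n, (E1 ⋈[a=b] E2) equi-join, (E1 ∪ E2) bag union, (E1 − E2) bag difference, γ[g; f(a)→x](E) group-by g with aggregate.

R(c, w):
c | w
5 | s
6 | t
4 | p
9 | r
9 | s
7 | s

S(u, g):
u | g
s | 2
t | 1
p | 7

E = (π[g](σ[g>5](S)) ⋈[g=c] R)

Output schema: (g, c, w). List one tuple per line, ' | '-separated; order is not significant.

Per-node cardinality:
  S → 3
  σ[g>5](S) → 1
  π[g](σ[g>5](S)) → 1
  R → 6
  (π[g](σ[g>5](S)) ⋈[g=c] R) → 1

== RESULT ==
g | c | w
7 | 7 | s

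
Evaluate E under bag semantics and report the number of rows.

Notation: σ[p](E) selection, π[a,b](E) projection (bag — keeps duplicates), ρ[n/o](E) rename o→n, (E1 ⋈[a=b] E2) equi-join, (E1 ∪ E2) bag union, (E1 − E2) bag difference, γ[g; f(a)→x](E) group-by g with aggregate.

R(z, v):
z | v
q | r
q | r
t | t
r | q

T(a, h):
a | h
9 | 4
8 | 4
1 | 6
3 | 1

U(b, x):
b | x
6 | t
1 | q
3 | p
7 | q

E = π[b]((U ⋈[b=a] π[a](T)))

Stepwise |·|:
  U → 4
  T → 4
  π[a](T) → 4
  (U ⋈[b=a] π[a](T)) → 2
  π[b]((U ⋈[b=a] π[a](T))) → 2

|E| = 2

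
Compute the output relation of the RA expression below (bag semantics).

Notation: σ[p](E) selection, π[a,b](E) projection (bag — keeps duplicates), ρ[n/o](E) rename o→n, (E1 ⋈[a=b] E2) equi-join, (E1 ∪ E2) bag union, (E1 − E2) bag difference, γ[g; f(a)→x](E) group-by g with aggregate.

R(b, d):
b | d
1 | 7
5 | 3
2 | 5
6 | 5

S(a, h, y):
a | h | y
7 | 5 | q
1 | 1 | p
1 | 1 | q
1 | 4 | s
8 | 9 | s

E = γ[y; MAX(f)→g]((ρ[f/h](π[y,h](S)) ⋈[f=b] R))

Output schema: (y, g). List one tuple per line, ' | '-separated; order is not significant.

Per-node cardinality:
  S → 5
  π[y,h](S) → 5
  ρ[f/h](π[y,h](S)) → 5
  R → 4
  (ρ[f/h](π[y,h](S)) ⋈[f=b] R) → 3
  γ[y; MAX(f)→g]((ρ[f/h](π[y,h](S)) ⋈[f=b] R)) → 2

== RESULT ==
y | g
p | 1
q | 5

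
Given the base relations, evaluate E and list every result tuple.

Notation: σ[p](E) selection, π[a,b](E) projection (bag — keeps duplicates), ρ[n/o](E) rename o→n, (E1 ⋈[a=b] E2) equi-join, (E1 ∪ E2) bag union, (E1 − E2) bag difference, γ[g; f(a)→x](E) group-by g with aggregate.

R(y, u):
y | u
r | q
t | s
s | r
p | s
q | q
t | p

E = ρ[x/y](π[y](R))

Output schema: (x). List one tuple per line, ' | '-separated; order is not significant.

Subexpression sizes:
  R → 6
  π[y](R) → 6
  ρ[x/y](π[y](R)) → 6

== RESULT ==
x
p
q
r
s
t
t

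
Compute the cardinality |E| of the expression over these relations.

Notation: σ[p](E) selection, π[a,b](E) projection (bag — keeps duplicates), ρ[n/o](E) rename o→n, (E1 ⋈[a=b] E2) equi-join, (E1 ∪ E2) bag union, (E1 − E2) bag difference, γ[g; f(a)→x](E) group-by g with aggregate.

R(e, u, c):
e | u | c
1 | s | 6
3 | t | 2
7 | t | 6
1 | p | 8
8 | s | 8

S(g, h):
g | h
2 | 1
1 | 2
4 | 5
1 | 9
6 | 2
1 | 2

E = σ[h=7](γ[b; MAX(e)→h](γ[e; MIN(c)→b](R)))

Per-node cardinality:
  R → 5
  γ[e; MIN(c)→b](R) → 4
  γ[b; MAX(e)→h](γ[e; MIN(c)→b](R)) → 3
  σ[h=7](γ[b; MAX(e)→h](γ[e; MIN(c)→b](R))) → 1

|E| = 1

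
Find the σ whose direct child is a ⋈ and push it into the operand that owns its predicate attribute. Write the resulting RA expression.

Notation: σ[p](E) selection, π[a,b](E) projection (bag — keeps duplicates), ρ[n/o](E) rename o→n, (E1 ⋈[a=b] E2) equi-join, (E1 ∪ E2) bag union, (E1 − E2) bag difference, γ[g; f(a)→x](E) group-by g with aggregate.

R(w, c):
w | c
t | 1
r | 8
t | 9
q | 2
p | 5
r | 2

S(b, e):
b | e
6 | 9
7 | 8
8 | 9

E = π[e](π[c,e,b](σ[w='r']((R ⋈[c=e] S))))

σ filters on w, owned by the left side.
E' = π[e](π[c,e,b]((σ[w='r'](R) ⋈[c=e] S)))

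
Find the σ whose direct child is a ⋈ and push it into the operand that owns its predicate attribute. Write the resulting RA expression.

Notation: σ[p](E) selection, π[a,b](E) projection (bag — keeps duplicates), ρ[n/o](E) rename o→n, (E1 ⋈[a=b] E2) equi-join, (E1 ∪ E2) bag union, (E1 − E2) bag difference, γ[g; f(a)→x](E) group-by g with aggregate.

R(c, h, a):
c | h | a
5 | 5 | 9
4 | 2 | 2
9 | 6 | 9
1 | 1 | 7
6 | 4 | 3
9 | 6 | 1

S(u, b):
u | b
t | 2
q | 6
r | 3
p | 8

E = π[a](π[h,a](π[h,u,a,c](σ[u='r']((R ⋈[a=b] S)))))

σ filters on u, owned by the right side.
E' = π[a](π[h,a](π[h,u,a,c]((R ⋈[a=b] σ[u='r'](S)))))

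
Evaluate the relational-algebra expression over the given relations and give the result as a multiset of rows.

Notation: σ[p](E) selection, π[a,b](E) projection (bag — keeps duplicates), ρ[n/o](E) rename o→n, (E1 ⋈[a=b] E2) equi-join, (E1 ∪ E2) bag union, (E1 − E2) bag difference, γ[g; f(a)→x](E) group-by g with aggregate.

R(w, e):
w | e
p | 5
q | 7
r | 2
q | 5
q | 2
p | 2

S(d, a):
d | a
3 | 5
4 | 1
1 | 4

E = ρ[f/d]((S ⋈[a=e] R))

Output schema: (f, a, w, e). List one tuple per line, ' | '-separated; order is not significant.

Subexpression sizes:
  S → 3
  R → 6
  (S ⋈[a=e] R) → 2
  ρ[f/d]((S ⋈[a=e] R)) → 2

== RESULT ==
f | a | w | e
3 | 5 | p | 5
3 | 5 | q | 5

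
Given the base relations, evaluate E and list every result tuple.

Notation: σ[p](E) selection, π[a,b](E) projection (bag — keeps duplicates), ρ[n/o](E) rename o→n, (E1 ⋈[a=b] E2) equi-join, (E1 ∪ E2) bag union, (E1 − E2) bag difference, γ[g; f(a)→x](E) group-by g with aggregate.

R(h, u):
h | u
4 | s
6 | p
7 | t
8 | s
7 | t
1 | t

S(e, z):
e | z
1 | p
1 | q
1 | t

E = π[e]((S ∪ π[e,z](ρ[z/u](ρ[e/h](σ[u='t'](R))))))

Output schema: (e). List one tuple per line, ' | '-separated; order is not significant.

Per-node cardinality:
  S → 3
  R → 6
  σ[u='t'](R) → 3
  ρ[e/h](σ[u='t'](R)) → 3
  ρ[z/u](ρ[e/h](σ[u='t'](R))) → 3
  π[e,z](ρ[z/u](ρ[e/h](σ[u='t'](R)))) → 3
  (S ∪ π[e,z](ρ[z/u](ρ[e/h](σ[u='t'](R))))) → 6
  π[e]((S ∪ π[e,z](ρ[z/u](ρ[e/h](σ[u='t'](R)))))) → 6

== RESULT ==
e
1
1
1
1
7
7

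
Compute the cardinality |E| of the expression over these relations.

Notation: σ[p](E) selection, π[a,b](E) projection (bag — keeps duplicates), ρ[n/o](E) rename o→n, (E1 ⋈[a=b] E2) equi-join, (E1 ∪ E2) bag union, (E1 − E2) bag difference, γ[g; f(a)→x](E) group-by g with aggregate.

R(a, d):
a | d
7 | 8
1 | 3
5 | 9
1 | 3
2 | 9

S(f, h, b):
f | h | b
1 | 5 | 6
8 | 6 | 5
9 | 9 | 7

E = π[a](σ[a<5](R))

Subexpression sizes:
  R → 5
  σ[a<5](R) → 3
  π[a](σ[a<5](R)) → 3

|E| = 3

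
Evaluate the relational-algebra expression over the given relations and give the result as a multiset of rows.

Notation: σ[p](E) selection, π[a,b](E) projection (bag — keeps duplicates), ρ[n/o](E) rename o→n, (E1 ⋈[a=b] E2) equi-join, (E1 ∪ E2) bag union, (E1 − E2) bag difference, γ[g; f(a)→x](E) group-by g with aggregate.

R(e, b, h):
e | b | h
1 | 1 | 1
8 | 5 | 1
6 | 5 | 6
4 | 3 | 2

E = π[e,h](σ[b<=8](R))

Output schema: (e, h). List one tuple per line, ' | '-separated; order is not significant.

Per-node cardinality:
  R → 4
  σ[b<=8](R) → 4
  π[e,h](σ[b<=8](R)) → 4

== RESULT ==
e | h
1 | 1
4 | 2
6 | 6
8 | 1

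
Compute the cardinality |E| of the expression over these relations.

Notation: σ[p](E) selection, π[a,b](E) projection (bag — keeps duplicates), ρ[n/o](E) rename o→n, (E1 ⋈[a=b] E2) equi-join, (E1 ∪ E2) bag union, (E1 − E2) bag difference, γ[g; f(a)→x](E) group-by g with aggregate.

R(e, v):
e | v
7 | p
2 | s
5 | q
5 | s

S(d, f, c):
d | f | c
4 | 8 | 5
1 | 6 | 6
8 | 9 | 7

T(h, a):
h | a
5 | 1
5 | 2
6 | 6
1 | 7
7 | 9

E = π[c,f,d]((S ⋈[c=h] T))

Stepwise |·|:
  S → 3
  T → 5
  (S ⋈[c=h] T) → 4
  π[c,f,d]((S ⋈[c=h] T)) → 4

|E| = 4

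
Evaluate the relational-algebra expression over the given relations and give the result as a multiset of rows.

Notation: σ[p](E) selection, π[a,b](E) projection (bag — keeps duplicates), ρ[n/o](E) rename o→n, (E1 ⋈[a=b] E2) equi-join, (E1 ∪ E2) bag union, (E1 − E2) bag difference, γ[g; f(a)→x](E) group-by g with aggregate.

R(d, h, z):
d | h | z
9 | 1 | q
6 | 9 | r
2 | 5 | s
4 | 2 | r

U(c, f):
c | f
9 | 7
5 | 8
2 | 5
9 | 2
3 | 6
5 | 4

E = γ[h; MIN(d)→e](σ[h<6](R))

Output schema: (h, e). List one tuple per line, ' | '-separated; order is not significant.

Row counts bottom-up:
  R → 4
  σ[h<6](R) → 3
  γ[h; MIN(d)→e](σ[h<6](R)) → 3

== RESULT ==
h | e
1 | 9
2 | 4
5 | 2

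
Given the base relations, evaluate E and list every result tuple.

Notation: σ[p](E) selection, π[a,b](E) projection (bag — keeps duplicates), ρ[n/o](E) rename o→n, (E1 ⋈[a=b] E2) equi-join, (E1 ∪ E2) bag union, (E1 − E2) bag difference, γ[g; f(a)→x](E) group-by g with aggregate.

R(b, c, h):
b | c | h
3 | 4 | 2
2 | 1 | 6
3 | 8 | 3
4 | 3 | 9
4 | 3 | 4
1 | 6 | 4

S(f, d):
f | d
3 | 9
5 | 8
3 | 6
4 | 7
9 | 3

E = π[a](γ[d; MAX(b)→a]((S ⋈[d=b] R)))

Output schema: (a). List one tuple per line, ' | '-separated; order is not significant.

Stepwise |·|:
  S → 5
  R → 6
  (S ⋈[d=b] R) → 2
  γ[d; MAX(b)→a]((S ⋈[d=b] R)) → 1
  π[a](γ[d; MAX(b)→a]((S ⋈[d=b] R))) → 1

== RESULT ==
a
3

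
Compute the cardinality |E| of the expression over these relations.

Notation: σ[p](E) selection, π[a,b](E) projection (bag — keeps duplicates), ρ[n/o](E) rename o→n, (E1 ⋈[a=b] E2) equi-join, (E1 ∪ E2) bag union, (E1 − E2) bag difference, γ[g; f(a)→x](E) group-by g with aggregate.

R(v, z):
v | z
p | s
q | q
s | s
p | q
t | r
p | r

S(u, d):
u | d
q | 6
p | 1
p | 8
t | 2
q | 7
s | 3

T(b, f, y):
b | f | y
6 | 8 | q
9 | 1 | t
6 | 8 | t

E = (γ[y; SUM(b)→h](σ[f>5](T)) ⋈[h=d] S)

Stepwise |·|:
  T → 3
  σ[f>5](T) → 2
  γ[y; SUM(b)→h](σ[f>5](T)) → 2
  S → 6
  (γ[y; SUM(b)→h](σ[f>5](T)) ⋈[h=d] S) → 2

|E| = 2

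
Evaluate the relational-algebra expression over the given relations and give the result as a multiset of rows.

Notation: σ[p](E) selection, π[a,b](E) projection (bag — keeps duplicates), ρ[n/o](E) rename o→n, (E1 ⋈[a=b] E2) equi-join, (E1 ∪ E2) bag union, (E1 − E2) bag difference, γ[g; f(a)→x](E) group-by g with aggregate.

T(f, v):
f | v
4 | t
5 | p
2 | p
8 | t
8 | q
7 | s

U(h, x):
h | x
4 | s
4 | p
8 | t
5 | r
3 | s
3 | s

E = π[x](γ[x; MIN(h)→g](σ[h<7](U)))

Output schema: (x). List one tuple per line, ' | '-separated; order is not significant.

Per-node cardinality:
  U → 6
  σ[h<7](U) → 5
  γ[x; MIN(h)→g](σ[h<7](U)) → 3
  π[x](γ[x; MIN(h)→g](σ[h<7](U))) → 3

== RESULT ==
x
p
r
s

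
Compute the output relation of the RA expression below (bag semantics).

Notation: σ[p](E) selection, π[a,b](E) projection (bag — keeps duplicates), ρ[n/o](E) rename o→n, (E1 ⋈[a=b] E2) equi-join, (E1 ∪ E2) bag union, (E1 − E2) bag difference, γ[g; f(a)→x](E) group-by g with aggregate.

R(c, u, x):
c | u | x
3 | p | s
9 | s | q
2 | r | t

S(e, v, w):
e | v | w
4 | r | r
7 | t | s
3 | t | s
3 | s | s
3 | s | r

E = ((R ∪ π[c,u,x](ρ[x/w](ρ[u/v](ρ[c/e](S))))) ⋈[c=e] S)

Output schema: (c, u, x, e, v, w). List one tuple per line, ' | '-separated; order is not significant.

Subexpression sizes:
  R → 3
  S → 5
  ρ[c/e](S) → 5
  ρ[u/v](ρ[c/e](S)) → 5
  ρ[x/w](ρ[u/v](ρ[c/e](S))) → 5
  π[c,u,x](ρ[x/w](ρ[u/v](ρ[c/e](S)))) → 5
  (R ∪ π[c,u,x](ρ[x/w](ρ[u/v](ρ[c/e](S))))) → 8
  S → 5
  ((R ∪ π[c,u,x](ρ[x/w](ρ[u/v](ρ[c/e](S))))) ⋈[c=e] S) → 14

== RESULT ==
c | u | x | e | v | w
3 | p | s | 3 | s | r
3 | p | s | 3 | s | s
3 | p | s | 3 | t | s
3 | s | r | 3 | s | r
3 | s | r | 3 | s | s
3 | s | r | 3 | t | s
3 | s | s | 3 | s | r
3 | s | s | 3 | s | s
3 | s | s | 3 | t | s
3 | t | s | 3 | s | r
3 | t | s | 3 | s | s
3 | t | s | 3 | t | s
4 | r | r | 4 | r | r
7 | t | s | 7 | t | s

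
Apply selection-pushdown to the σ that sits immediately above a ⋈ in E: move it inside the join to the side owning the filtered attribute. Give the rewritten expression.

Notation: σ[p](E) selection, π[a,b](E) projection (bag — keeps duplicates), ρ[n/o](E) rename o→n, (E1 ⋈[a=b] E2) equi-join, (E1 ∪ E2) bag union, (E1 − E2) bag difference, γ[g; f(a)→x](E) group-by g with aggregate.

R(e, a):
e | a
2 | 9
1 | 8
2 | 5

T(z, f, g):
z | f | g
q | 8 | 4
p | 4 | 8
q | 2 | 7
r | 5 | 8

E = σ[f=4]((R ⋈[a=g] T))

σ filters on f, owned by the right side.
E' = (R ⋈[a=g] σ[f=4](T))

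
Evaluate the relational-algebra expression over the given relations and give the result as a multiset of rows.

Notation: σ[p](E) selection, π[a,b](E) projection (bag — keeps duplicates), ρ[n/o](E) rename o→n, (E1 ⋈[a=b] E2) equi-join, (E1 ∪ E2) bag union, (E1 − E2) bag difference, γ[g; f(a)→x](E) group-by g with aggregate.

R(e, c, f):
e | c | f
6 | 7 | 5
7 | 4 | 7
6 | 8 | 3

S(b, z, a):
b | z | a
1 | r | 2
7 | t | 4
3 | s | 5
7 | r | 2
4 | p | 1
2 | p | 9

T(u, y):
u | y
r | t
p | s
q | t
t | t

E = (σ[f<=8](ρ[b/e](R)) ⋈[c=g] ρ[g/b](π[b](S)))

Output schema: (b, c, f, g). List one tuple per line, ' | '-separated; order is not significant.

Row counts bottom-up:
  R → 3
  ρ[b/e](R) → 3
  σ[f<=8](ρ[b/e](R)) → 3
  S → 6
  π[b](S) → 6
  ρ[g/b](π[b](S)) → 6
  (σ[f<=8](ρ[b/e](R)) ⋈[c=g] ρ[g/b](π[b](S))) → 3

== RESULT ==
b | c | f | g
6 | 7 | 5 | 7
6 | 7 | 5 | 7
7 | 4 | 7 | 4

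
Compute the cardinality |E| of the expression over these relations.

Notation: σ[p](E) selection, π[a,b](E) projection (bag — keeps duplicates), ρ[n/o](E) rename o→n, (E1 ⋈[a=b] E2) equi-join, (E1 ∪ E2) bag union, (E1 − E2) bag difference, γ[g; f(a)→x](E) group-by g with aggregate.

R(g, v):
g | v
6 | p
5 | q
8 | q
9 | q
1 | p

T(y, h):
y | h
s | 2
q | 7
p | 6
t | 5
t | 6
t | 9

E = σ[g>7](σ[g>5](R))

Subexpression sizes:
  R → 5
  σ[g>5](R) → 3
  σ[g>7](σ[g>5](R)) → 2

|E| = 2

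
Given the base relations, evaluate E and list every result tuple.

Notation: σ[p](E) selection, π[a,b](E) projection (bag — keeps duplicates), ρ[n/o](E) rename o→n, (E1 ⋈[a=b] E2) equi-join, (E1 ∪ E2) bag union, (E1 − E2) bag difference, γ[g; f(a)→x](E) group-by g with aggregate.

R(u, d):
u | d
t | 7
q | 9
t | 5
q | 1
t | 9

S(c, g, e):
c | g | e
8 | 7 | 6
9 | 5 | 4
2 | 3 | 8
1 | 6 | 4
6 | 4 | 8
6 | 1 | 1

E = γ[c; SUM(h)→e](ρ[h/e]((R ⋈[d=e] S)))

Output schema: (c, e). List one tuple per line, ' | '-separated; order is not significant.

Subexpression sizes:
  R → 5
  S → 6
  (R ⋈[d=e] S) → 1
  ρ[h/e]((R ⋈[d=e] S)) → 1
  γ[c; SUM(h)→e](ρ[h/e]((R ⋈[d=e] S))) → 1

== RESULT ==
c | e
6 | 1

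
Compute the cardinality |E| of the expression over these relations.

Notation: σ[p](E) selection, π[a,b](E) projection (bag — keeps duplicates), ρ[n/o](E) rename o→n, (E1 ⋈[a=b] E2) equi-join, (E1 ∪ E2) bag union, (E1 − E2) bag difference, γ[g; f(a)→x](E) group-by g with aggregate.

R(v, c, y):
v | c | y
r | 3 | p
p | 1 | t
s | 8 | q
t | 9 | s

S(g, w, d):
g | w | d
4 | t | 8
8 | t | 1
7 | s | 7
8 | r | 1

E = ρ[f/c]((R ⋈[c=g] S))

Per-node cardinality:
  R → 4
  S → 4
  (R ⋈[c=g] S) → 2
  ρ[f/c]((R ⋈[c=g] S)) → 2

|E| = 2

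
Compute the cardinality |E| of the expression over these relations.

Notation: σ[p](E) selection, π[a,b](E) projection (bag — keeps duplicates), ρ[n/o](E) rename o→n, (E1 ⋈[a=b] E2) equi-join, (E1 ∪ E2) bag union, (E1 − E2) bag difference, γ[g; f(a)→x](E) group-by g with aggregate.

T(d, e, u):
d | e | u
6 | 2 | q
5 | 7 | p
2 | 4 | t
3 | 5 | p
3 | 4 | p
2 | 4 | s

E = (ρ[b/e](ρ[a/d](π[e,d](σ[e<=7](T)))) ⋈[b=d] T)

Row counts bottom-up:
  T → 6
  σ[e<=7](T) → 6
  π[e,d](σ[e<=7](T)) → 6
  ρ[a/d](π[e,d](σ[e<=7](T))) → 6
  ρ[b/e](ρ[a/d](π[e,d](σ[e<=7](T)))) → 6
  T → 6
  (ρ[b/e](ρ[a/d](π[e,d](σ[e<=7](T)))) ⋈[b=d] T) → 3

|E| = 3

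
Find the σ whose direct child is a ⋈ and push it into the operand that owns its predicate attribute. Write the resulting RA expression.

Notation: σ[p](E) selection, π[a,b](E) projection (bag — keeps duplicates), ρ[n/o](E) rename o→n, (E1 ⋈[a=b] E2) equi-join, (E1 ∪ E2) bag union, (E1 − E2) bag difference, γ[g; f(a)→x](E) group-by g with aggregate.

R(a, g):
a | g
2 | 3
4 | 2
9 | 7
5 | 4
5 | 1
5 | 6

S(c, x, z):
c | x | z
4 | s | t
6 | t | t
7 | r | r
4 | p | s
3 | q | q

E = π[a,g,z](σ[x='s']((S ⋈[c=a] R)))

σ filters on x, owned by the left side.
E' = π[a,g,z]((σ[x='s'](S) ⋈[c=a] R))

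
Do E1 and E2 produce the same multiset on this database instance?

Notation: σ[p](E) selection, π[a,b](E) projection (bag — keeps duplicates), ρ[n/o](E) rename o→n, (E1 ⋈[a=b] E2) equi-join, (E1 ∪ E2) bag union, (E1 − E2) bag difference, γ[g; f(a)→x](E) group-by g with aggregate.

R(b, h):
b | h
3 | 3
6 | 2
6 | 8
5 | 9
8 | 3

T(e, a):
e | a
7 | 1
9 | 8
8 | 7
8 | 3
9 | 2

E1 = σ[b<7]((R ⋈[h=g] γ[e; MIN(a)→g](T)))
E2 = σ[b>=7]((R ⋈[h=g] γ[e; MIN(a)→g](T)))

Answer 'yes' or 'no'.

E1 per-node cardinality:
  R → 5
  T → 5
  γ[e; MIN(a)→g](T) → 3
  (R ⋈[h=g] γ[e; MIN(a)→g](T)) → 3
  σ[b<7]((R ⋈[h=g] γ[e; MIN(a)→g](T))) → 2
E2 per-node cardinality:
  R → 5
  T → 5
  γ[e; MIN(a)→g](T) → 3
  (R ⋈[h=g] γ[e; MIN(a)→g](T)) → 3
  σ[b>=7]((R ⋈[h=g] γ[e; MIN(a)→g](T))) → 1

E1 result:
b | h | e | g
3 | 3 | 8 | 3
6 | 2 | 9 | 2
E2 result:
b | h | e | g
8 | 3 | 8 | 3
Witness: (6, 2, 9, 2) appears 1× in E1 but 0× in E2.

no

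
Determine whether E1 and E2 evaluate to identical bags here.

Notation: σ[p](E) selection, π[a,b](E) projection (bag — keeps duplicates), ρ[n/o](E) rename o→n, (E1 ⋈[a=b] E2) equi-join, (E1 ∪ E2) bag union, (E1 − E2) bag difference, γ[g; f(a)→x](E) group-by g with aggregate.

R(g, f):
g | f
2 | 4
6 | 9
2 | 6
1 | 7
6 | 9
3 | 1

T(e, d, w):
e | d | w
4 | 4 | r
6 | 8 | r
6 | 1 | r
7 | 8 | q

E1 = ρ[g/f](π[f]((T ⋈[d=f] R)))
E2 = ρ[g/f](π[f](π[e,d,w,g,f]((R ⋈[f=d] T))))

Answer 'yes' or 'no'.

E1 row counts bottom-up:
  T → 4
  R → 6
  (T ⋈[d=f] R) → 2
  π[f]((T ⋈[d=f] R)) → 2
  ρ[g/f](π[f]((T ⋈[d=f] R))) → 2
E2 row counts bottom-up:
  R → 6
  T → 4
  (R ⋈[f=d] T) → 2
  π[e,d,w,g,f]((R ⋈[f=d] T)) → 2
  π[f](π[e,d,w,g,f]((R ⋈[f=d] T))) → 2
  ρ[g/f](π[f](π[e,d,w,g,f]((R ⋈[f=d] T)))) → 2

E1 and E2 produce the same multiset:
g
1
4

yes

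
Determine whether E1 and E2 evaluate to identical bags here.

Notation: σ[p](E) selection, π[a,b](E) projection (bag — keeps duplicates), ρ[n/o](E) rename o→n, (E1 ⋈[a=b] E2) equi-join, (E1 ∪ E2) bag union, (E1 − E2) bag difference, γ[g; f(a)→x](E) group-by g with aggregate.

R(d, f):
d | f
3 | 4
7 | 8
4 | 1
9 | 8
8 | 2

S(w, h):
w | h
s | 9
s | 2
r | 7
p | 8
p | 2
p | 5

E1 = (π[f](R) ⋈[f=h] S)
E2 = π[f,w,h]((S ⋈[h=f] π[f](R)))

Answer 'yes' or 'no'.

E1 subexpression sizes:
  R → 5
  π[f](R) → 5
  S → 6
  (π[f](R) ⋈[f=h] S) → 4
E2 subexpression sizes:
  S → 6
  R → 5
  π[f](R) → 5
  (S ⋈[h=f] π[f](R)) → 4
  π[f,w,h]((S ⋈[h=f] π[f](R))) → 4

E1 and E2 produce the same multiset:
f | w | h
2 | p | 2
2 | s | 2
8 | p | 8
8 | p | 8

yes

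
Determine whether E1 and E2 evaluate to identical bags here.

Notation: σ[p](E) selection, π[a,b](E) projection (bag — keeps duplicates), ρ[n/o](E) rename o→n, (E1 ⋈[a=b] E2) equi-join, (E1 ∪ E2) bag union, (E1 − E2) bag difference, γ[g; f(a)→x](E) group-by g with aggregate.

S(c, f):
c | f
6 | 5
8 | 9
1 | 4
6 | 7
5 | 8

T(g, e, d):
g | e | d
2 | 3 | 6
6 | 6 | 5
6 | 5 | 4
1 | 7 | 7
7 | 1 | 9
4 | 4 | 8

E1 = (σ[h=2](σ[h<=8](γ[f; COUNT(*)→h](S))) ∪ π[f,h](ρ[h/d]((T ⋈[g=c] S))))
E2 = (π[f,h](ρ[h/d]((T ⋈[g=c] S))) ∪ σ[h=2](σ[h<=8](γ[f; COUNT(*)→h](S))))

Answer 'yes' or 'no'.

E1 per-node cardinality:
  S → 5
  γ[f; COUNT(*)→h](S) → 5
  σ[h<=8](γ[f; COUNT(*)→h](S)) → 5
  σ[h=2](σ[h<=8](γ[f; COUNT(*)→h](S))) → 0
  T → 6
  S → 5
  (T ⋈[g=c] S) → 5
  ρ[h/d]((T ⋈[g=c] S)) → 5
  π[f,h](ρ[h/d]((T ⋈[g=c] S))) → 5
  (σ[h=2](σ[h<=8](γ[f; COUNT(*)→h](S))) ∪ π[f,h](ρ[h/d]((T ⋈[g=c] S)))) → 5
E2 per-node cardinality:
  T → 6
  S → 5
  (T ⋈[g=c] S) → 5
  ρ[h/d]((T ⋈[g=c] S)) → 5
  π[f,h](ρ[h/d]((T ⋈[g=c] S))) → 5
  S → 5
  γ[f; COUNT(*)→h](S) → 5
  σ[h<=8](γ[f; COUNT(*)→h](S)) → 5
  σ[h=2](σ[h<=8](γ[f; COUNT(*)→h](S))) → 0
  (π[f,h](ρ[h/d]((T ⋈[g=c] S))) ∪ σ[h=2](σ[h<=8](γ[f; COUNT(*)→h](S)))) → 5

E1 and E2 produce the same multiset:
f | h
4 | 7
5 | 4
5 | 5
7 | 4
7 | 5

yes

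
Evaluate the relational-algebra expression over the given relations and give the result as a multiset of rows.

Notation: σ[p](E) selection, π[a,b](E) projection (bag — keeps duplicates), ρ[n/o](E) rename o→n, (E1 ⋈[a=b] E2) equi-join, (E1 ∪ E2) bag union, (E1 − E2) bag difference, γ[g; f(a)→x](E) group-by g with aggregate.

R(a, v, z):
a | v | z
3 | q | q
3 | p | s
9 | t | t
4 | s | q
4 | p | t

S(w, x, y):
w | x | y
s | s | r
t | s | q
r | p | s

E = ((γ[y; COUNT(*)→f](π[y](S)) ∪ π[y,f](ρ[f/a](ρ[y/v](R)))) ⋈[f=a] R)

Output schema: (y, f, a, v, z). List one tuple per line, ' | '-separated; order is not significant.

Stepwise |·|:
  S → 3
  π[y](S) → 3
  γ[y; COUNT(*)→f](π[y](S)) → 3
  R → 5
  ρ[y/v](R) → 5
  ρ[f/a](ρ[y/v](R)) → 5
  π[y,f](ρ[f/a](ρ[y/v](R))) → 5
  (γ[y; COUNT(*)→f](π[y](S)) ∪ π[y,f](ρ[f/a](ρ[y/v](R)))) → 8
  R → 5
  ((γ[y; COUNT(*)→f](π[y](S)) ∪ π[y,f](ρ[f/a](ρ[y/v](R)))) ⋈[f=a] R) → 9

== RESULT ==
y | f | a | v | z
p | 3 | 3 | p | s
p | 3 | 3 | q | q
p | 4 | 4 | p | t
p | 4 | 4 | s | q
q | 3 | 3 | p | s
q | 3 | 3 | q | q
s | 4 | 4 | p | t
s | 4 | 4 | s | q
t | 9 | 9 | t | t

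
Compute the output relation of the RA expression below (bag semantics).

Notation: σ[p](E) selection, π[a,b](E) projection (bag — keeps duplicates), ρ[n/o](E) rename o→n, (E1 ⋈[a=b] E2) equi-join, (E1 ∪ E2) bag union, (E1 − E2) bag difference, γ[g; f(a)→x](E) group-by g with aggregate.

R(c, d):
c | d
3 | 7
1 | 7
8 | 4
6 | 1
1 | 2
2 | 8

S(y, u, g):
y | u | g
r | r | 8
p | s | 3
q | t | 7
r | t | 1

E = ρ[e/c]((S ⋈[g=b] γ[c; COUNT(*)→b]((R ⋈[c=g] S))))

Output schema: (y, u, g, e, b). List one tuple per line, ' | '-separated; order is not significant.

Row counts bottom-up:
  S → 4
  R → 6
  S → 4
  (R ⋈[c=g] S) → 4
  γ[c; COUNT(*)→b]((R ⋈[c=g] S)) → 3
  (S ⋈[g=b] γ[c; COUNT(*)→b]((R ⋈[c=g] S))) → 2
  ρ[e/c]((S ⋈[g=b] γ[c; COUNT(*)→b]((R ⋈[c=g] S)))) → 2

== RESULT ==
y | u | g | e | b
r | t | 1 | 3 | 1
r | t | 1 | 8 | 1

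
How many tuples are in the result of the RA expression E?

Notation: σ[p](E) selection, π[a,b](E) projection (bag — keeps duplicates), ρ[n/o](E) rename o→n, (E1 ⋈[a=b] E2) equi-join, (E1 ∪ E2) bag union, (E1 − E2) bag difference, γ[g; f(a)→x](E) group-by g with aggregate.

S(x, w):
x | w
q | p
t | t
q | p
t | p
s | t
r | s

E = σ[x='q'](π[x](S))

Row counts bottom-up:
  S → 6
  π[x](S) → 6
  σ[x='q'](π[x](S)) → 2

|E| = 2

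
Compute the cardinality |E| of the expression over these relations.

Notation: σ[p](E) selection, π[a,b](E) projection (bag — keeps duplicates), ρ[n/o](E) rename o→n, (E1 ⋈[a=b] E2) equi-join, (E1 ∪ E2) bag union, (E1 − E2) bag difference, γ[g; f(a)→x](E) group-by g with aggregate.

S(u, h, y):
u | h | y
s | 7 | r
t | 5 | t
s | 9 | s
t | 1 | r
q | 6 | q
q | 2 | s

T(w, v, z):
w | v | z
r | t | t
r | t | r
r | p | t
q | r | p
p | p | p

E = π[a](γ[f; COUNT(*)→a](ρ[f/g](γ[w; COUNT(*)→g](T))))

Row counts bottom-up:
  T → 5
  γ[w; COUNT(*)→g](T) → 3
  ρ[f/g](γ[w; COUNT(*)→g](T)) → 3
  γ[f; COUNT(*)→a](ρ[f/g](γ[w; COUNT(*)→g](T))) → 2
  π[a](γ[f; COUNT(*)→a](ρ[f/g](γ[w; COUNT(*)→g](T)))) → 2

|E| = 2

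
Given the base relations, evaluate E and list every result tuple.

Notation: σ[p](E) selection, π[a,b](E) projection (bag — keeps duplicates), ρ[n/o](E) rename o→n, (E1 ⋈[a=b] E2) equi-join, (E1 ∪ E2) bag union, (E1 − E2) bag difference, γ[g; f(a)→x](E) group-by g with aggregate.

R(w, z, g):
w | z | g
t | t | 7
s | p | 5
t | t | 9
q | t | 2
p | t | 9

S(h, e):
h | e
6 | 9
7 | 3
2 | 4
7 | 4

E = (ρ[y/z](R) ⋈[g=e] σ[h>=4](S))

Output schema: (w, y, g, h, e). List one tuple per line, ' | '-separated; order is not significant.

Per-node cardinality:
  R → 5
  ρ[y/z](R) → 5
  S → 4
  σ[h>=4](S) → 3
  (ρ[y/z](R) ⋈[g=e] σ[h>=4](S)) → 2

== RESULT ==
w | y | g | h | e
p | t | 9 | 6 | 9
t | t | 9 | 6 | 9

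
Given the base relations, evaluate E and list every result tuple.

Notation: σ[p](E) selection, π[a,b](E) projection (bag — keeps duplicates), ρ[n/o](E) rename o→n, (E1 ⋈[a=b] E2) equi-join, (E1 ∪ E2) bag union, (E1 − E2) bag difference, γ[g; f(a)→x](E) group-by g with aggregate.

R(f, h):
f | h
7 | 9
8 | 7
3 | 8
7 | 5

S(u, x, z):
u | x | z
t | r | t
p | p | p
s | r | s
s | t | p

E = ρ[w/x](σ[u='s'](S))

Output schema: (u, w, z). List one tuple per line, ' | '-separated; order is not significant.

Subexpression sizes:
  S → 4
  σ[u='s'](S) → 2
  ρ[w/x](σ[u='s'](S)) → 2

== RESULT ==
u | w | z
s | r | s
s | t | p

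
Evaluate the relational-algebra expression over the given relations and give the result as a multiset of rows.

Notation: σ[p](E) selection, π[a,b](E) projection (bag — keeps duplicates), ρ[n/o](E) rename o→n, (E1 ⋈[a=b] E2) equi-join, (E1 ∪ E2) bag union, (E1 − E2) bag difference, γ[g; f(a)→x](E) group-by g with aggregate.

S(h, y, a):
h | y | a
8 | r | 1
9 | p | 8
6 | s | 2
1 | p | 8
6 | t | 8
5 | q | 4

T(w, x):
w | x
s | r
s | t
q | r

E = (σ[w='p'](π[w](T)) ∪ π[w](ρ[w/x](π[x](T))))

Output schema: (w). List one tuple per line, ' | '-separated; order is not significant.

Per-node cardinality:
  T → 3
  π[w](T) → 3
  σ[w='p'](π[w](T)) → 0
  T → 3
  π[x](T) → 3
  ρ[w/x](π[x](T)) → 3
  π[w](ρ[w/x](π[x](T))) → 3
  (σ[w='p'](π[w](T)) ∪ π[w](ρ[w/x](π[x](T)))) → 3

== RESULT ==
w
r
r
t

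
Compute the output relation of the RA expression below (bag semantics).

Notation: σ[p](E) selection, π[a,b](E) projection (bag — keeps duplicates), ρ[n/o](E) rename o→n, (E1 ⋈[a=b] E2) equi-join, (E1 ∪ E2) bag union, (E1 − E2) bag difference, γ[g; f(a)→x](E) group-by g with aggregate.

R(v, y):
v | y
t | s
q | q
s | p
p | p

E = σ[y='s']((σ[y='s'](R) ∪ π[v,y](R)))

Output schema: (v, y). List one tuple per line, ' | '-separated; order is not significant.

Row counts bottom-up:
  R → 4
  σ[y='s'](R) → 1
  R → 4
  π[v,y](R) → 4
  (σ[y='s'](R) ∪ π[v,y](R)) → 5
  σ[y='s']((σ[y='s'](R) ∪ π[v,y](R))) → 2

== RESULT ==
v | y
t | s
t | s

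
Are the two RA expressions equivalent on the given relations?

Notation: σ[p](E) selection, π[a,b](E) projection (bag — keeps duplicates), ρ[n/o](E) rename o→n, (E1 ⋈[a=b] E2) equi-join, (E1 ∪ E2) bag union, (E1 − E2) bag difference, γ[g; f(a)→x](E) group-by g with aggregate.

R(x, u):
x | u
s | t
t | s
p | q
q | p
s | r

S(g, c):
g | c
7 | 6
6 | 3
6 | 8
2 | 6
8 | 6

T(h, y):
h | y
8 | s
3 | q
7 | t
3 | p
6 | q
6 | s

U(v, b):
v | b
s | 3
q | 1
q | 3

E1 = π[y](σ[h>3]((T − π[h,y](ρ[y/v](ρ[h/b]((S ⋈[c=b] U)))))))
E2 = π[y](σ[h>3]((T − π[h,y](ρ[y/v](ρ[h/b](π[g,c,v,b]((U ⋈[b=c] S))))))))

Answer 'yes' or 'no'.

E1 row counts bottom-up:
  T → 6
  S → 5
  U → 3
  (S ⋈[c=b] U) → 2
  ρ[h/b]((S ⋈[c=b] U)) → 2
  ρ[y/v](ρ[h/b]((S ⋈[c=b] U))) → 2
  π[h,y](ρ[y/v](ρ[h/b]((S ⋈[c=b] U)))) → 2
  (T − π[h,y](ρ[y/v](ρ[h/b]((S ⋈[c=b] U))))) → 5
  σ[h>3]((T − π[h,y](ρ[y/v](ρ[h/b]((S ⋈[c=b] U)))))) → 4
  π[y](σ[h>3]((T − π[h,y](ρ[y/v](ρ[h/b]((S ⋈[c=b] U))))))) → 4
E2 row counts bottom-up:
  T → 6
  U → 3
  S → 5
  (U ⋈[b=c] S) → 2
  π[g,c,v,b]((U ⋈[b=c] S)) → 2
  ρ[h/b](π[g,c,v,b]((U ⋈[b=c] S))) → 2
  ρ[y/v](ρ[h/b](π[g,c,v,b]((U ⋈[b=c] S)))) → 2
  π[h,y](ρ[y/v](ρ[h/b](π[g,c,v,b]((U ⋈[b=c] S))))) → 2
  (T − π[h,y](ρ[y/v](ρ[h/b](π[g,c,v,b]((U ⋈[b=c] S)))))) → 5
  σ[h>3]((T − π[h,y](ρ[y/v](ρ[h/b](π[g,c,v,b]((U ⋈[b=c] S))))))) → 4
  π[y](σ[h>3]((T − π[h,y](ρ[y/v](ρ[h/b](π[g,c,v,b]((U ⋈[b=c] S)))))))) → 4

E1 and E2 produce the same multiset:
y
q
s
s
t

yes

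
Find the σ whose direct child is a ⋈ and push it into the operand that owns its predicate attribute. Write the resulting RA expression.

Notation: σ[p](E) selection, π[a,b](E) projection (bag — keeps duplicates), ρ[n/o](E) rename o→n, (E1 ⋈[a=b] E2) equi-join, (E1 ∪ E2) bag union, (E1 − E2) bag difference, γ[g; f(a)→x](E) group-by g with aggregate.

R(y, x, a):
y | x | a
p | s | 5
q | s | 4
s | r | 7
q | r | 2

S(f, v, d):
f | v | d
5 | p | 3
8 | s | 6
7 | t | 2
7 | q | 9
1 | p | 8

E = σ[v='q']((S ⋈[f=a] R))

σ filters on v, owned by the left side.
E' = (σ[v='q'](S) ⋈[f=a] R)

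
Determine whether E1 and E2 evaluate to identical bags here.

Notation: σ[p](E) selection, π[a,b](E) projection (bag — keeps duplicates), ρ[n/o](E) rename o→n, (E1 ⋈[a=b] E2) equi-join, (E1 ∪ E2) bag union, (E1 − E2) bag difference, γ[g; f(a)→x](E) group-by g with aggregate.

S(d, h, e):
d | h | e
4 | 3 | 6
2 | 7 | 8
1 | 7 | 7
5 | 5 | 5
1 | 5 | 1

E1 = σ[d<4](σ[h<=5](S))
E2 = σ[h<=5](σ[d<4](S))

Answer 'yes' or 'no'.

E1 subexpression sizes:
  S → 5
  σ[h<=5](S) → 3
  σ[d<4](σ[h<=5](S)) → 1
E2 subexpression sizes:
  S → 5
  σ[d<4](S) → 3
  σ[h<=5](σ[d<4](S)) → 1

E1 and E2 produce the same multiset:
d | h | e
1 | 5 | 1

yes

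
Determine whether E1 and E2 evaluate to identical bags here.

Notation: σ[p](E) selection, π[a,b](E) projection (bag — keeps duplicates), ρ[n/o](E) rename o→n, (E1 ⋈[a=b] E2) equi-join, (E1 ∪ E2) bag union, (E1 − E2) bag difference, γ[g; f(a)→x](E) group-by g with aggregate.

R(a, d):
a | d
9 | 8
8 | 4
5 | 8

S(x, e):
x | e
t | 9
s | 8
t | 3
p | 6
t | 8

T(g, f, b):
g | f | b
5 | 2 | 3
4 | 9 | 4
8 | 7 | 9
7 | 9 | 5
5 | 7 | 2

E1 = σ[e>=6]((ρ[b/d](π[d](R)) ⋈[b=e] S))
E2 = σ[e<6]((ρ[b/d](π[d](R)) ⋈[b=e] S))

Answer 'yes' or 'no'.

E1 per-node cardinality:
  R → 3
  π[d](R) → 3
  ρ[b/d](π[d](R)) → 3
  S → 5
  (ρ[b/d](π[d](R)) ⋈[b=e] S) → 4
  σ[e>=6]((ρ[b/d](π[d](R)) ⋈[b=e] S)) → 4
E2 per-node cardinality:
  R → 3
  π[d](R) → 3
  ρ[b/d](π[d](R)) → 3
  S → 5
  (ρ[b/d](π[d](R)) ⋈[b=e] S) → 4
  σ[e<6]((ρ[b/d](π[d](R)) ⋈[b=e] S)) → 0

E1 result:
b | x | e
8 | s | 8
8 | s | 8
8 | t | 8
8 | t | 8
E2 result:
b | x | e
(0 rows)
Witness: (8, 't', 8) appears 2× in E1 but 0× in E2.

no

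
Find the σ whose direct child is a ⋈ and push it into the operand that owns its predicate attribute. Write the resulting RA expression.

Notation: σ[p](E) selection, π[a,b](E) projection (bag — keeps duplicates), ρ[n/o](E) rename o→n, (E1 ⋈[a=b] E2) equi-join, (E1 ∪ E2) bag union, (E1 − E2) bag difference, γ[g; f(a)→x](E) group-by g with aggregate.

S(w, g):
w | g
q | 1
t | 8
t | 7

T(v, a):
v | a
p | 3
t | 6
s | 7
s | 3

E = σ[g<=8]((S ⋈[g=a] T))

σ filters on g, owned by the left side.
E' = (σ[g<=8](S) ⋈[g=a] T)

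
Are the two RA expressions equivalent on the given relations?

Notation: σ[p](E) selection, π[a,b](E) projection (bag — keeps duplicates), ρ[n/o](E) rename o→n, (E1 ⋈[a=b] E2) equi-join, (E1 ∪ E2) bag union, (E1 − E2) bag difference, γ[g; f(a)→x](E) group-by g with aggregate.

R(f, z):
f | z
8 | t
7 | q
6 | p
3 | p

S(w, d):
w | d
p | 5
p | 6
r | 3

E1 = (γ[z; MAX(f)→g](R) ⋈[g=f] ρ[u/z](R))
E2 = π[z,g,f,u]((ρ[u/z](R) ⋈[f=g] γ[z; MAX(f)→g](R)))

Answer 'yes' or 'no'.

E1 subexpression sizes:
  R → 4
  γ[z; MAX(f)→g](R) → 3
  R → 4
  ρ[u/z](R) → 4
  (γ[z; MAX(f)→g](R) ⋈[g=f] ρ[u/z](R)) → 3
E2 subexpression sizes:
  R → 4
  ρ[u/z](R) → 4
  R → 4
  γ[z; MAX(f)→g](R) → 3
  (ρ[u/z](R) ⋈[f=g] γ[z; MAX(f)→g](R)) → 3
  π[z,g,f,u]((ρ[u/z](R) ⋈[f=g] γ[z; MAX(f)→g](R))) → 3

E1 and E2 produce the same multiset:
z | g | f | u
p | 6 | 6 | p
q | 7 | 7 | q
t | 8 | 8 | t

yes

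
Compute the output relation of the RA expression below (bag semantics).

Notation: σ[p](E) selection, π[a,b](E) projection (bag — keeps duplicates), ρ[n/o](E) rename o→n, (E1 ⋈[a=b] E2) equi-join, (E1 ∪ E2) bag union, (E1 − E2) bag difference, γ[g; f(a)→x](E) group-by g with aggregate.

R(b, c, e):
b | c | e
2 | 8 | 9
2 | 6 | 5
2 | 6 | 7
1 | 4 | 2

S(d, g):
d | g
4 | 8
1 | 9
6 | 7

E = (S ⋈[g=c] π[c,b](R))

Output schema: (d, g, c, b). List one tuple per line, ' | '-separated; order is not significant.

Stepwise |·|:
  S → 3
  R → 4
  π[c,b](R) → 4
  (S ⋈[g=c] π[c,b](R)) → 1

== RESULT ==
d | g | c | b
4 | 8 | 8 | 2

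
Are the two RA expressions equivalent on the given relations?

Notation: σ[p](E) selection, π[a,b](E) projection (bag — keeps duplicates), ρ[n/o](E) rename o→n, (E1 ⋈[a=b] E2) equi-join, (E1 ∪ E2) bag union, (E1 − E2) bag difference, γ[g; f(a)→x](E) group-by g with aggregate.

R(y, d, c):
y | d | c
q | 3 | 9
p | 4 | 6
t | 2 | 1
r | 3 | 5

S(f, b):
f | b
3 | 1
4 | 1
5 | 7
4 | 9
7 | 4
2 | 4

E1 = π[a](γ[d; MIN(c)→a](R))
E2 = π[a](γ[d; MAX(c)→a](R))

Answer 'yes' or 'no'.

E1 per-node cardinality:
  R → 4
  γ[d; MIN(c)→a](R) → 3
  π[a](γ[d; MIN(c)→a](R)) → 3
E2 per-node cardinality:
  R → 4
  γ[d; MAX(c)→a](R) → 3
  π[a](γ[d; MAX(c)→a](R)) → 3

E1 result:
a
1
5
6
E2 result:
a
1
6
9
Witness: (5,) appears 1× in E1 but 0× in E2.

no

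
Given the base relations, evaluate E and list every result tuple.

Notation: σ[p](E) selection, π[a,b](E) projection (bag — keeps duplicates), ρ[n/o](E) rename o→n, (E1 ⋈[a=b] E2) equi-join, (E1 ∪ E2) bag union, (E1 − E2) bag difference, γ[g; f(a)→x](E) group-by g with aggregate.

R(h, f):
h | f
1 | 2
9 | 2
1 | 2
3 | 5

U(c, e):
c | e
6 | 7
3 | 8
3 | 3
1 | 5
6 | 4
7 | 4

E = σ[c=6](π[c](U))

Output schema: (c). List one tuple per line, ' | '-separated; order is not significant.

Stepwise |·|:
  U → 6
  π[c](U) → 6
  σ[c=6](π[c](U)) → 2

== RESULT ==
c
6
6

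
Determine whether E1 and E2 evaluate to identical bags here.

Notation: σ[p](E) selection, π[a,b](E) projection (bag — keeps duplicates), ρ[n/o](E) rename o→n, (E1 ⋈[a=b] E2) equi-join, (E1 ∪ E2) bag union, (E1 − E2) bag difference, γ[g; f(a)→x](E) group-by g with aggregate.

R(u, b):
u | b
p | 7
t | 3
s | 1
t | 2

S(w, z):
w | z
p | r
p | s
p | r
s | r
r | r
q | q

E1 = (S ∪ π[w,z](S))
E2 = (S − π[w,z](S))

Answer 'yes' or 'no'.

E1 stepwise |·|:
  S → 6
  S → 6
  π[w,z](S) → 6
  (S ∪ π[w,z](S)) → 12
E2 stepwise |·|:
  S → 6
  S → 6
  π[w,z](S) → 6
  (S − π[w,z](S)) → 0

E1 result:
w | z
p | r
p | r
p | r
p | r
p | s
p | s
q | q
q | q
r | r
r | r
s | r
s | r
E2 result:
w | z
(0 rows)
Witness: ('p', 's') appears 2× in E1 but 0× in E2.

no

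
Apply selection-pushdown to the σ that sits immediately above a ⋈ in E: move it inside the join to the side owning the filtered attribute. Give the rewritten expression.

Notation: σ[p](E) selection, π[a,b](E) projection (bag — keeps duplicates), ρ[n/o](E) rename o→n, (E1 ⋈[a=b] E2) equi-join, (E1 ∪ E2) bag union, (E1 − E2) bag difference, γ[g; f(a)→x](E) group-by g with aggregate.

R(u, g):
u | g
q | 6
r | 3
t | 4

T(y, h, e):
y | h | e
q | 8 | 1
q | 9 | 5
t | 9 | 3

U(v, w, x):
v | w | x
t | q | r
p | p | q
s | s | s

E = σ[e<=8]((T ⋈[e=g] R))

σ filters on e, owned by the left side.
E' = (σ[e<=8](T) ⋈[e=g] R)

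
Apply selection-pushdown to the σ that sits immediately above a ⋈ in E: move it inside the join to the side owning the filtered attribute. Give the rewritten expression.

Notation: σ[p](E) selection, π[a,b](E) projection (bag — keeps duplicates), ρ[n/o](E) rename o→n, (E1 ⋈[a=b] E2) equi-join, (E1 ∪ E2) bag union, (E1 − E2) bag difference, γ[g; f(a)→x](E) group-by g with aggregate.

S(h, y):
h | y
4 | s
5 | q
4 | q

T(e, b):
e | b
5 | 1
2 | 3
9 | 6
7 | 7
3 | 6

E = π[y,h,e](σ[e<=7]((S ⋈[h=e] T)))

σ filters on e, owned by the right side.
E' = π[y,h,e]((S ⋈[h=e] σ[e<=7](T)))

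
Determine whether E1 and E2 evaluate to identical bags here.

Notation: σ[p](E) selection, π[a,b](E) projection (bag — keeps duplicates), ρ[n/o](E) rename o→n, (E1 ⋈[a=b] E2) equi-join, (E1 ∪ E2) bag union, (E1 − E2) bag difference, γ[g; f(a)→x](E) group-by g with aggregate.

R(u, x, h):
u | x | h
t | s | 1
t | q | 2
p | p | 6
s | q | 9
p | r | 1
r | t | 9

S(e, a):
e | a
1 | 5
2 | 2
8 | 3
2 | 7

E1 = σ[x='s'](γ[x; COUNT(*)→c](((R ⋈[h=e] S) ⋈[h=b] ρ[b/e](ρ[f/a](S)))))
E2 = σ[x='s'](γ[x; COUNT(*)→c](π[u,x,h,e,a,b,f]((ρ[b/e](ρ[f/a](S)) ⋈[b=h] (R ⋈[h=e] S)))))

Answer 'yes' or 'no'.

E1 stepwise |·|:
  R → 6
  S → 4
  (R ⋈[h=e] S) → 4
  S → 4
  ρ[f/a](S) → 4
  ρ[b/e](ρ[f/a](S)) → 4
  ((R ⋈[h=e] S) ⋈[h=b] ρ[b/e](ρ[f/a](S))) → 6
  γ[x; COUNT(*)→c](((R ⋈[h=e] S) ⋈[h=b] ρ[b/e](ρ[f/a](S)))) → 3
  σ[x='s'](γ[x; COUNT(*)→c](((R ⋈[h=e] S) ⋈[h=b] ρ[b/e](ρ[f/a](S))))) → 1
E2 stepwise |·|:
  S → 4
  ρ[f/a](S) → 4
  ρ[b/e](ρ[f/a](S)) → 4
  R → 6
  S → 4
  (R ⋈[h=e] S) → 4
  (ρ[b/e](ρ[f/a](S)) ⋈[b=h] (R ⋈[h=e] S)) → 6
  π[u,x,h,e,a,b,f]((ρ[b/e](ρ[f/a](S)) ⋈[b=h] (R ⋈[h=e] S))) → 6
  γ[x; COUNT(*)→c](π[u,x,h,e,a,b,f]((ρ[b/e](ρ[f/a](S)) ⋈[b=h] (R ⋈[h=e] S)))) → 3
  σ[x='s'](γ[x; COUNT(*)→c](π[u,x,h,e,a,b,f]((ρ[b/e](ρ[f/a](S)) ⋈[b=h] (R ⋈[h=e] S))))) → 1

E1 and E2 produce the same multiset:
x | c
s | 1

yes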